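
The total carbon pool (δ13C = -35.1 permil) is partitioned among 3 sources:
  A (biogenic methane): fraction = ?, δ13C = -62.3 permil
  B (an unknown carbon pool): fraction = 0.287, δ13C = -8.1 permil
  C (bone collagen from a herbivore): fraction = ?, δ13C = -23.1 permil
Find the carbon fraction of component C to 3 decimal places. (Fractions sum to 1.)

Let f_C and f_A be the unknown fractions; fractions sum to 1 so f_C + f_A = 0.713.
Mass balance: Σ fᵢ·δᵢ = δ_bulk ⇒ f_C·(-23.1) + f_A·(-62.3) = -35.1 − (-2.325) = -32.775
Substitute f_A = 0.713 − f_C:
f_C·(-23.1 − -62.3) = -32.775 − 0.713×(-62.3) = 11.645
f_C = 11.645 / 39.2 = 0.2971

0.297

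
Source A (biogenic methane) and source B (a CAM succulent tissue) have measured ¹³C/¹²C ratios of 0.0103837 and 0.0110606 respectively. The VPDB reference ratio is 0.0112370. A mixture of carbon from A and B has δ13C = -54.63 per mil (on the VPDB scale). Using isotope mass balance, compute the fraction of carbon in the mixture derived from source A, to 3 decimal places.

0.646

δ_A = (0.0103837/0.0112370 − 1)×1000 = (0.924063 − 1)×1000 = -75.937 per mil
δ_B = (0.0110606/0.0112370 − 1)×1000 = (0.984302 − 1)×1000 = -15.698 per mil
f_A = (δ_mix − δ_B)/(δ_A − δ_B) = (-54.63 − (-15.698))/(-75.937 − (-15.698))
f_A = -38.932 / -60.238 = 0.6463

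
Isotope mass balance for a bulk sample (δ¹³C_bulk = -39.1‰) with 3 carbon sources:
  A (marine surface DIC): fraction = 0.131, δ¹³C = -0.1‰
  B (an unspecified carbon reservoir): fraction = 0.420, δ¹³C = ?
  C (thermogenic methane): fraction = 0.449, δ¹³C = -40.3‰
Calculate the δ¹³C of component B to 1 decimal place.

-50.0‰

Isotope mass balance: δ_bulk = Σ fᵢ·δᵢ.
-39.1 = 0.131×(-0.1) + 0.420×δ_B + 0.449×(-40.3)
0.420·δ_B = -39.1 − (-18.108) = -20.992
δ_B = -20.992 / 0.420 = -49.98‰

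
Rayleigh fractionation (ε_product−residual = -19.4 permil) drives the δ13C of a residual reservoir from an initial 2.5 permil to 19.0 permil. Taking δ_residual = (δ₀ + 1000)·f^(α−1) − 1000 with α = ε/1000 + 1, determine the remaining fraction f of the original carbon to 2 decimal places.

α − 1 = ε/1000 = -0.0194
(δ_res + 1000)/(δ₀ + 1000) = (19.0 + 1000)/(2.5 + 1000) = 1019.0/1002.5 = 1.016459
f = 1.016459^(1/-0.0194) = exp(ln(1.016459)/-0.0194) = exp(0.01632/-0.0194)
f = exp(-0.8415) = 0.4311

0.43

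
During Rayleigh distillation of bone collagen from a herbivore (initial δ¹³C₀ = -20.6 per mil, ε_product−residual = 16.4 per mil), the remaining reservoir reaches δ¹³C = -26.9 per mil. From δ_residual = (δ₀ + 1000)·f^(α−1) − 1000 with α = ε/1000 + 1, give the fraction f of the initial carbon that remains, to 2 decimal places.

0.67

α − 1 = ε/1000 = 0.0164
(δ_res + 1000)/(δ₀ + 1000) = (-26.9 + 1000)/(-20.6 + 1000) = 973.1/979.4 = 0.993567
f = 0.993567^(1/0.0164) = exp(ln(0.993567)/0.0164) = exp(-0.00645/0.0164)
f = exp(-0.3935) = 0.6747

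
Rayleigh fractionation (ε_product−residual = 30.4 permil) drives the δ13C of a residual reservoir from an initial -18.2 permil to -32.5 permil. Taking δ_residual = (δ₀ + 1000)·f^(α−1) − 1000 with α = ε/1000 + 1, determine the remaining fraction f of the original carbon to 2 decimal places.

0.62

α − 1 = ε/1000 = 0.0304
(δ_res + 1000)/(δ₀ + 1000) = (-32.5 + 1000)/(-18.2 + 1000) = 967.5/981.8 = 0.985435
f = 0.985435^(1/0.0304) = exp(ln(0.985435)/0.0304) = exp(-0.01467/0.0304)
f = exp(-0.4826) = 0.6172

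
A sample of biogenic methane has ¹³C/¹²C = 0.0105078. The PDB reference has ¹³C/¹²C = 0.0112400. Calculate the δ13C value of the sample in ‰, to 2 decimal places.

δ13C = (R_sample / R_standard − 1) × 1000
R_sample / R_standard = 0.0105078 / 0.0112400 = 0.934858
δ13C = (0.934858 − 1) × 1000 = -65.142‰

-65.14‰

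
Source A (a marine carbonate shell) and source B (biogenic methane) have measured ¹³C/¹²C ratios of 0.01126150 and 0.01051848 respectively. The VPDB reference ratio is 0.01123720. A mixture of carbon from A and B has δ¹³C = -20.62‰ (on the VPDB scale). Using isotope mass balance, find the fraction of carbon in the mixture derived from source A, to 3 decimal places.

δ_A = (0.01126150/0.01123720 − 1)×1000 = (1.002162 − 1)×1000 = 2.162‰
δ_B = (0.01051848/0.01123720 − 1)×1000 = (0.936041 − 1)×1000 = -63.959‰
f_A = (δ_mix − δ_B)/(δ_A − δ_B) = (-20.62 − (-63.959))/(2.162 − (-63.959))
f_A = 43.339 / 66.121 = 0.6554

0.655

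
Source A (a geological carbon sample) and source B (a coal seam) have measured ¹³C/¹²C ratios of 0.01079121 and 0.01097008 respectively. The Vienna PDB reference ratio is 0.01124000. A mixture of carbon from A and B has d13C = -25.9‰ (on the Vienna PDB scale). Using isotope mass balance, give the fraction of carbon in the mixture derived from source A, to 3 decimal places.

δ_A = (0.01079121/0.01124000 − 1)×1000 = (0.960072 − 1)×1000 = -39.928‰
δ_B = (0.01097008/0.01124000 − 1)×1000 = (0.975986 − 1)×1000 = -24.014‰
f_A = (δ_mix − δ_B)/(δ_A − δ_B) = (-25.9 − (-24.014))/(-39.928 − (-24.014))
f_A = -1.886 / -15.914 = 0.1185

0.118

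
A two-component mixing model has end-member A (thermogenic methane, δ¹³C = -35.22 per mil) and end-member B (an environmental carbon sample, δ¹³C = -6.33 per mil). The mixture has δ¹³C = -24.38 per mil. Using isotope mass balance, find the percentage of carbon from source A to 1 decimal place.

δ_mix = f_A·δ_A + (1 − f_A)·δ_B  ⇒  f_A = (δ_mix − δ_B)/(δ_A − δ_B)
f_A = (-24.38 − (-6.33)) / (-35.22 − (-6.33))
f_A = -18.05 / -28.89 = 0.6248

62.5%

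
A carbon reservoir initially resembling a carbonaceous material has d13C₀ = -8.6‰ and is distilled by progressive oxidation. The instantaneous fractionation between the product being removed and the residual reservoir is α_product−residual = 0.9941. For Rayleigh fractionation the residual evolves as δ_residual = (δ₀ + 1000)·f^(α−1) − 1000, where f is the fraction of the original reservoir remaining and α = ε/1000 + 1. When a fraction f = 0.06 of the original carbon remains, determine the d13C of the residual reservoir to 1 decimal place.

Rayleigh residual: δ_res = (δ₀ + 1000)·f^(α−1) − 1000
α − 1 = -0.00590
f^(α−1) = 0.06^(-0.00590) = 1.016738
δ_res = (-8.6 + 1000) × 1.016738 − 1000 = 1007.994 − 1000 = 7.99‰

8.0‰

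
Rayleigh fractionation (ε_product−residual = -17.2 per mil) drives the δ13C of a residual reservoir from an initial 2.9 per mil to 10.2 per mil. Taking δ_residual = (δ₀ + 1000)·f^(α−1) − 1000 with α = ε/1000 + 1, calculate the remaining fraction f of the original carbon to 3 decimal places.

0.656

α − 1 = ε/1000 = -0.0172
(δ_res + 1000)/(δ₀ + 1000) = (10.2 + 1000)/(2.9 + 1000) = 1010.2/1002.9 = 1.007279
f = 1.007279^(1/-0.0172) = exp(ln(1.007279)/-0.0172) = exp(0.00725/-0.0172)
f = exp(-0.4217) = 0.6560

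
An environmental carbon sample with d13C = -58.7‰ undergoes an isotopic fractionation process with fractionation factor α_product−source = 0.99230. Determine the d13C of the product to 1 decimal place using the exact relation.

δ_product = (δ_source + 1000)·α − 1000
δ_product = (-58.7 + 1000) × 0.99230 − 1000
δ_product = 934.052 − 1000 = -65.95‰

-65.9‰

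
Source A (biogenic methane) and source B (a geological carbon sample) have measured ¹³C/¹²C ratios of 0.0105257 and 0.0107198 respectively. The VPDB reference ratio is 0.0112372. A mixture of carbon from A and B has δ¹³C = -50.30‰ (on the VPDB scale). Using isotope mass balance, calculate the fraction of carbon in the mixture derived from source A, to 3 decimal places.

δ_A = (0.0105257/0.0112372 − 1)×1000 = (0.936684 − 1)×1000 = -63.316‰
δ_B = (0.0107198/0.0112372 − 1)×1000 = (0.953957 − 1)×1000 = -46.043‰
f_A = (δ_mix − δ_B)/(δ_A − δ_B) = (-50.30 − (-46.043))/(-63.316 − (-46.043))
f_A = -4.257 / -17.273 = 0.2464

0.246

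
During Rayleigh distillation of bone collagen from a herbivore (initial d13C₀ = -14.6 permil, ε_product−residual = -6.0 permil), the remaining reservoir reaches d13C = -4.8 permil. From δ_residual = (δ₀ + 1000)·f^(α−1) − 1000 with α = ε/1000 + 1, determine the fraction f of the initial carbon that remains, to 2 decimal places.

0.19

α − 1 = ε/1000 = -0.0060
(δ_res + 1000)/(δ₀ + 1000) = (-4.8 + 1000)/(-14.6 + 1000) = 995.2/985.4 = 1.009945
f = 1.009945^(1/-0.0060) = exp(ln(1.009945)/-0.0060) = exp(0.00990/-0.0060)
f = exp(-1.6493) = 0.1922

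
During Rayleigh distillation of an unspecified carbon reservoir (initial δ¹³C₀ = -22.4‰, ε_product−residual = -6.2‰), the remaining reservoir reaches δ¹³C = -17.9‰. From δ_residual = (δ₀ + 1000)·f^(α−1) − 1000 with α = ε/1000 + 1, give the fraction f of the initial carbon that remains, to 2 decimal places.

0.48

α − 1 = ε/1000 = -0.0062
(δ_res + 1000)/(δ₀ + 1000) = (-17.9 + 1000)/(-22.4 + 1000) = 982.1/977.6 = 1.004603
f = 1.004603^(1/-0.0062) = exp(ln(1.004603)/-0.0062) = exp(0.00459/-0.0062)
f = exp(-0.7407) = 0.4768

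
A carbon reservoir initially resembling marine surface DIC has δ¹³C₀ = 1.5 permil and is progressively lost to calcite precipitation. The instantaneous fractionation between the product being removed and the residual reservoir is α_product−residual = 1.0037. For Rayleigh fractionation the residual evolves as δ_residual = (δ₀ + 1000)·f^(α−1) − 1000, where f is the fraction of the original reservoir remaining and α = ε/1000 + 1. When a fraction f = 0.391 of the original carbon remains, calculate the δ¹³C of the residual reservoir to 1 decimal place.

Rayleigh residual: δ_res = (δ₀ + 1000)·f^(α−1) − 1000
α − 1 = 0.00370
f^(α−1) = 0.391^(0.00370) = 0.996532
δ_res = (1.5 + 1000) × 0.996532 − 1000 = 998.026 − 1000 = -1.97 permil

-2.0 permil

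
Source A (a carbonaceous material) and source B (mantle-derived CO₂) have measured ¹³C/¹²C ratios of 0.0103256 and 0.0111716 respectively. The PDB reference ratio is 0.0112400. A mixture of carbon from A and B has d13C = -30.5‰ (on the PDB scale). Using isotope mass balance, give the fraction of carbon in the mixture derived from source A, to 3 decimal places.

δ_A = (0.0103256/0.0112400 − 1)×1000 = (0.918648 − 1)×1000 = -81.352‰
δ_B = (0.0111716/0.0112400 − 1)×1000 = (0.993915 − 1)×1000 = -6.085‰
f_A = (δ_mix − δ_B)/(δ_A − δ_B) = (-30.5 − (-6.085))/(-81.352 − (-6.085))
f_A = -24.415 / -75.267 = 0.3244

0.324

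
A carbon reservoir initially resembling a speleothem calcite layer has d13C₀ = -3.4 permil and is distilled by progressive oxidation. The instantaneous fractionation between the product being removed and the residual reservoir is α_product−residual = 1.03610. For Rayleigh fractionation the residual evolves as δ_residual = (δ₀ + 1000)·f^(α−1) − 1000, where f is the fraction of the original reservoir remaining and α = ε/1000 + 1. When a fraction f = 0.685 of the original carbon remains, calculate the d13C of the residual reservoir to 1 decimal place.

-16.9 permil

Rayleigh residual: δ_res = (δ₀ + 1000)·f^(α−1) − 1000
α − 1 = 0.03610
f^(α−1) = 0.685^(0.03610) = 0.986435
δ_res = (-3.4 + 1000) × 0.986435 − 1000 = 983.081 − 1000 = -16.92 permil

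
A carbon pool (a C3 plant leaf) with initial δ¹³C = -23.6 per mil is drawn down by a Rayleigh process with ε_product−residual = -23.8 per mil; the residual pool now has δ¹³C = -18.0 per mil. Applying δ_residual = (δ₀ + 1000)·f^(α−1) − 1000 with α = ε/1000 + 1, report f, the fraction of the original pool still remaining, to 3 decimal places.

α − 1 = ε/1000 = -0.0238
(δ_res + 1000)/(δ₀ + 1000) = (-18.0 + 1000)/(-23.6 + 1000) = 982.0/976.4 = 1.005735
f = 1.005735^(1/-0.0238) = exp(ln(1.005735)/-0.0238) = exp(0.00572/-0.0238)
f = exp(-0.2403) = 0.7864

0.786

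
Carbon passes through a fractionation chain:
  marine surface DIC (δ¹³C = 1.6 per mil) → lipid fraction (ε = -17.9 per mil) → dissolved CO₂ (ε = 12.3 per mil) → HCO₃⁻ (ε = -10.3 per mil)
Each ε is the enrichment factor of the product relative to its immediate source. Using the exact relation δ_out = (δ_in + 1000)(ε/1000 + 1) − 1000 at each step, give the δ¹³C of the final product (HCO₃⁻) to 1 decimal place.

-14.5 per mil

step 1: δ = (1.60 + 1000)·(-17.9/1000 + 1) − 1000 = -16.33 per mil
step 2: δ = (-16.33 + 1000)·(12.3/1000 + 1) − 1000 = -4.23 per mil
step 3: δ = (-4.23 + 1000)·(-10.3/1000 + 1) − 1000 = -14.49 per mil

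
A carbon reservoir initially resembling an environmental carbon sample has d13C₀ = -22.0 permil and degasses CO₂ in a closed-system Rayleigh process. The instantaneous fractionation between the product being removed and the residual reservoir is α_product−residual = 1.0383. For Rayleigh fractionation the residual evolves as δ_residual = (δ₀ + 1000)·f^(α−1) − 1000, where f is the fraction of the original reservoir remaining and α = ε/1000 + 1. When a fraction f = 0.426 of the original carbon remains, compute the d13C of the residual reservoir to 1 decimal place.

Rayleigh residual: δ_res = (δ₀ + 1000)·f^(α−1) − 1000
α − 1 = 0.03830
f^(α−1) = 0.426^(0.03830) = 0.967846
δ_res = (-22.0 + 1000) × 0.967846 − 1000 = 946.554 − 1000 = -53.45 permil

-53.4 permil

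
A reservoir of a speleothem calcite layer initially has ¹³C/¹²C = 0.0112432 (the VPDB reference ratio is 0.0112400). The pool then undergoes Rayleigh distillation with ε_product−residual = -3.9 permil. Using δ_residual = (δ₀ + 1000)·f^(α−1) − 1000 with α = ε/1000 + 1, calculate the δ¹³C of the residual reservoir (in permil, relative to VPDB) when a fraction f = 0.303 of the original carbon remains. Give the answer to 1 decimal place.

5.0 permil

δ₀ = (0.0112432/0.0112400 − 1)×1000 = (1.000285 − 1)×1000 = 0.285 permil
α − 1 = ε/1000 = -0.0039
f^(α−1) = 0.303^(-0.0039) = 1.004668
δ_res = (0.285 + 1000) × 1.004668 − 1000 = 1004.954 − 1000 = 4.95 permil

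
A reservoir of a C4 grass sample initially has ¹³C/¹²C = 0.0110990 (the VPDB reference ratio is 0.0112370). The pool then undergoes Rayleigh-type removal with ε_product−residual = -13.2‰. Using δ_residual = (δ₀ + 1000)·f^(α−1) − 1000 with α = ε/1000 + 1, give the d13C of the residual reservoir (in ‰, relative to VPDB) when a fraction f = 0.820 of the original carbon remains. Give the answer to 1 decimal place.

δ₀ = (0.0110990/0.0112370 − 1)×1000 = (0.987719 − 1)×1000 = -12.281‰
α − 1 = ε/1000 = -0.0132
f^(α−1) = 0.820^(-0.0132) = 1.002623
δ_res = (-12.281 + 1000) × 1.002623 − 1000 = 990.310 − 1000 = -9.69‰

-9.7‰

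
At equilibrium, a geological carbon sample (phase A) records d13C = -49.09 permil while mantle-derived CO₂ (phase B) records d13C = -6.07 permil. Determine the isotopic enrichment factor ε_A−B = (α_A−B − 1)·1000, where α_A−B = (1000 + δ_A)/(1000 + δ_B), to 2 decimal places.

-43.28 permil

α_A−B = (1000 + -49.09) / (1000 + -6.07) = 950.91 / 993.93 = 0.956717
ε_A−B = (0.956717 − 1) × 1000 = -43.283 permil
(The approximation ε ≈ δ_A − δ_B would give -43.02 permil.)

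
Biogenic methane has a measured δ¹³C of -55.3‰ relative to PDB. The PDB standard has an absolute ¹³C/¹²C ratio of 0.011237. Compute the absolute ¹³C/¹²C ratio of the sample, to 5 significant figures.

0.010616

R_sample = R_standard × (δ¹³C/1000 + 1)
R_sample = 0.011237 × (-55.3/1000 + 1) = 0.011237 × 0.944700
R_sample = 0.0106156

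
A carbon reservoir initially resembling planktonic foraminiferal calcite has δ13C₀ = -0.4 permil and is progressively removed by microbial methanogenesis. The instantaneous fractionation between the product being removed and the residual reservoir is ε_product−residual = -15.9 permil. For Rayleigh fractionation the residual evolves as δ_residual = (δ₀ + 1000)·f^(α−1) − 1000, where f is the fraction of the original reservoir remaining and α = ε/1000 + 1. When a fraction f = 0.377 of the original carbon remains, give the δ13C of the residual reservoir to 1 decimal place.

Rayleigh residual: δ_res = (δ₀ + 1000)·f^(α−1) − 1000
α = ε/1000 + 1 = 0.98410, so α − 1 = -0.01590
f^(α−1) = 0.377^(-0.01590) = 1.015632
δ_res = (-0.4 + 1000) × 1.015632 − 1000 = 1015.225 − 1000 = 15.23 permil

15.2 permil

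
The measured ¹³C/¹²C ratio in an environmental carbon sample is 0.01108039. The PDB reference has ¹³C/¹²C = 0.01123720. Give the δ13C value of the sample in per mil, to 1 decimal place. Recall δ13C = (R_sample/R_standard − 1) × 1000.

-14.0 per mil

δ13C = (R_sample / R_standard − 1) × 1000
R_sample / R_standard = 0.01108039 / 0.01123720 = 0.986045
δ13C = (0.986045 − 1) × 1000 = -13.95 per mil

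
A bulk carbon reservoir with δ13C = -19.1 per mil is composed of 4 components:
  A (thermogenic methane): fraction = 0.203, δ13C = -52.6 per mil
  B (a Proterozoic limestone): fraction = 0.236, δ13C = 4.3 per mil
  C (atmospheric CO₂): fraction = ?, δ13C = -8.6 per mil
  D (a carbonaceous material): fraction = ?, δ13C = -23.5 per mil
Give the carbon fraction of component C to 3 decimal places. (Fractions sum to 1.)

Let f_C and f_D be the unknown fractions; fractions sum to 1 so f_C + f_D = 0.561.
Mass balance: Σ fᵢ·δᵢ = δ_bulk ⇒ f_C·(-8.6) + f_D·(-23.5) = -19.1 − (-9.663) = -9.437
Substitute f_D = 0.561 − f_C:
f_C·(-8.6 − -23.5) = -9.437 − 0.561×(-23.5) = 3.747
f_C = 3.747 / 14.9 = 0.2514

0.251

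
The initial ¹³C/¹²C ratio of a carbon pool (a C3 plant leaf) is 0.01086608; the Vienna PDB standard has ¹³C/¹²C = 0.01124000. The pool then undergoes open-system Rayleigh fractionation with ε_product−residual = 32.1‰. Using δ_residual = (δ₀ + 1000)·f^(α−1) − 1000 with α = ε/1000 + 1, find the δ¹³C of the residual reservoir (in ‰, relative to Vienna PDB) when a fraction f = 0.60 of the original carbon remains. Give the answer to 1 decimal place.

δ₀ = (0.01086608/0.01124000 − 1)×1000 = (0.966733 − 1)×1000 = -33.267‰
α − 1 = ε/1000 = 0.0321
f^(α−1) = 0.60^(0.0321) = 0.983736
δ_res = (-33.267 + 1000) × 0.983736 − 1000 = 951.010 − 1000 = -48.99‰

-49.0‰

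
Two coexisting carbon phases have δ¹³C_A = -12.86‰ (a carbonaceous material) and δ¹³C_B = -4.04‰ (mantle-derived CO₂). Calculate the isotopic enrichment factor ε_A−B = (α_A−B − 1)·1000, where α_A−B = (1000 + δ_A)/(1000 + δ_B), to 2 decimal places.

-8.86‰

α_A−B = (1000 + -12.86) / (1000 + -4.04) = 987.14 / 995.96 = 0.991144
ε_A−B = (0.991144 − 1) × 1000 = -8.856‰
(The approximation ε ≈ δ_A − δ_B would give -8.82‰.)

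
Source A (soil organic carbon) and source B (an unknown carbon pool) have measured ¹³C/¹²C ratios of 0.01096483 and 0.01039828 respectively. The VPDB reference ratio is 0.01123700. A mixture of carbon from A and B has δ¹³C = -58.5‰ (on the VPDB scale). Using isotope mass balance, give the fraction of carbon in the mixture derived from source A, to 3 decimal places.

0.320

δ_A = (0.01096483/0.01123700 − 1)×1000 = (0.975779 − 1)×1000 = -24.221‰
δ_B = (0.01039828/0.01123700 − 1)×1000 = (0.925361 − 1)×1000 = -74.639‰
f_A = (δ_mix − δ_B)/(δ_A − δ_B) = (-58.5 − (-74.639))/(-24.221 − (-74.639))
f_A = 16.139 / 50.418 = 0.3201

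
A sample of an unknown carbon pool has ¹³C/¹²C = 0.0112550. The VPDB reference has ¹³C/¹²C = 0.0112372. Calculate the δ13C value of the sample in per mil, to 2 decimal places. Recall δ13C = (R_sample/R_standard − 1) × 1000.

δ13C = (R_sample / R_standard − 1) × 1000
R_sample / R_standard = 0.0112550 / 0.0112372 = 1.001584
δ13C = (1.001584 − 1) × 1000 = 1.584 per mil

1.58 per mil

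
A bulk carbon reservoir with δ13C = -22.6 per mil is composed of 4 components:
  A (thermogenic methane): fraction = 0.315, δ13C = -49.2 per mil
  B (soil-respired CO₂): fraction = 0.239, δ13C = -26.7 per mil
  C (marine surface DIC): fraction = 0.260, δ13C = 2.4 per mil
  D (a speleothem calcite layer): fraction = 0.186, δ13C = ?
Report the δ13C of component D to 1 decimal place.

-7.2 per mil

Isotope mass balance: δ_bulk = Σ fᵢ·δᵢ.
-22.6 = 0.315×(-49.2) + 0.239×(-26.7) + 0.260×(2.4) + 0.186×δ_D
0.186·δ_D = -22.6 − (-21.255) = -1.345
δ_D = -1.345 / 0.186 = -7.23 per mil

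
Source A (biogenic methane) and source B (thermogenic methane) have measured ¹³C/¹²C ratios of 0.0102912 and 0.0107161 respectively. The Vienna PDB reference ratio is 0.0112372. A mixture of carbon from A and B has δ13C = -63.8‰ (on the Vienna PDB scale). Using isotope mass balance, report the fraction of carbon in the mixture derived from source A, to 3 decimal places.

δ_A = (0.0102912/0.0112372 − 1)×1000 = (0.915815 − 1)×1000 = -84.185‰
δ_B = (0.0107161/0.0112372 − 1)×1000 = (0.953627 − 1)×1000 = -46.373‰
f_A = (δ_mix − δ_B)/(δ_A − δ_B) = (-63.8 − (-46.373))/(-84.185 − (-46.373))
f_A = -17.427 / -37.812 = 0.4609

0.461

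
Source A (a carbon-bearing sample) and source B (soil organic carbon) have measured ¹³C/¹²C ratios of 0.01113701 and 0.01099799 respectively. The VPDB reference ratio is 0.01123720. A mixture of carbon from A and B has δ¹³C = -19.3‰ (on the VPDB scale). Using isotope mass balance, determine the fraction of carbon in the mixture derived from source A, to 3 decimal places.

0.161

δ_A = (0.01113701/0.01123720 − 1)×1000 = (0.991084 − 1)×1000 = -8.916‰
δ_B = (0.01099799/0.01123720 − 1)×1000 = (0.978713 − 1)×1000 = -21.287‰
f_A = (δ_mix − δ_B)/(δ_A − δ_B) = (-19.3 − (-21.287))/(-8.916 − (-21.287))
f_A = 1.987 / 12.371 = 0.1606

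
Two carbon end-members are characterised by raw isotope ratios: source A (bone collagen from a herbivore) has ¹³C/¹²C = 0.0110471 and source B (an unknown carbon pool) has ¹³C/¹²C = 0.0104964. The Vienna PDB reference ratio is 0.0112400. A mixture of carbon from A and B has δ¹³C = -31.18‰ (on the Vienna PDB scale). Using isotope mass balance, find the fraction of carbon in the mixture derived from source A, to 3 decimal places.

δ_A = (0.0110471/0.0112400 − 1)×1000 = (0.982838 − 1)×1000 = -17.162‰
δ_B = (0.0104964/0.0112400 − 1)×1000 = (0.933843 − 1)×1000 = -66.157‰
f_A = (δ_mix − δ_B)/(δ_A − δ_B) = (-31.18 − (-66.157))/(-17.162 − (-66.157))
f_A = 34.977 / 48.995 = 0.7139

0.714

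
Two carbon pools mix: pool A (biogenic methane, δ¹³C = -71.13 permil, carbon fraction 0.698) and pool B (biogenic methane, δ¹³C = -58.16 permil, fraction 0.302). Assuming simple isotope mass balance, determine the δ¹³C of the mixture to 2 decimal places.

δ_mix = f_A·δ_A + f_B·δ_B
δ_mix = 0.698 × (-71.13) + 0.302 × (-58.16)
δ_mix = -49.649 + -17.564 = -67.213 permil

-67.21 permil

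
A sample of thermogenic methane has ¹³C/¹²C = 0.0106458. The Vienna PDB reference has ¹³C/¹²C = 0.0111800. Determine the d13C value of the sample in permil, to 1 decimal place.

-47.8 permil

d13C = (R_sample / R_standard − 1) × 1000
R_sample / R_standard = 0.0106458 / 0.0111800 = 0.952218
d13C = (0.952218 − 1) × 1000 = -47.78 permil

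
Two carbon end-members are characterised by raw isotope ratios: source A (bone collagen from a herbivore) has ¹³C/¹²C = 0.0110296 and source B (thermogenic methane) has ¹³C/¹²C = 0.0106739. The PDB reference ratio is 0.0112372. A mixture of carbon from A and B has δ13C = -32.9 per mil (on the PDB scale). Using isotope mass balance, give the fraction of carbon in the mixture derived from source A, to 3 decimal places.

δ_A = (0.0110296/0.0112372 − 1)×1000 = (0.981526 − 1)×1000 = -18.474 per mil
δ_B = (0.0106739/0.0112372 − 1)×1000 = (0.949872 − 1)×1000 = -50.128 per mil
f_A = (δ_mix − δ_B)/(δ_A − δ_B) = (-32.9 − (-50.128))/(-18.474 − (-50.128))
f_A = 17.228 / 31.654 = 0.5443

0.544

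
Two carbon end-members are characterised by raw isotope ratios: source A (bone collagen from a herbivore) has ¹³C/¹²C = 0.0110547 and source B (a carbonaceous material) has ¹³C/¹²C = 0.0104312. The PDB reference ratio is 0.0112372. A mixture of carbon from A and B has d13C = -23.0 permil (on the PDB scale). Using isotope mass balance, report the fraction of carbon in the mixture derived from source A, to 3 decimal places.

0.878

δ_A = (0.0110547/0.0112372 − 1)×1000 = (0.983759 − 1)×1000 = -16.241 permil
δ_B = (0.0104312/0.0112372 − 1)×1000 = (0.928274 − 1)×1000 = -71.726 permil
f_A = (δ_mix − δ_B)/(δ_A − δ_B) = (-23.0 − (-71.726))/(-16.241 − (-71.726))
f_A = 48.726 / 55.485 = 0.8782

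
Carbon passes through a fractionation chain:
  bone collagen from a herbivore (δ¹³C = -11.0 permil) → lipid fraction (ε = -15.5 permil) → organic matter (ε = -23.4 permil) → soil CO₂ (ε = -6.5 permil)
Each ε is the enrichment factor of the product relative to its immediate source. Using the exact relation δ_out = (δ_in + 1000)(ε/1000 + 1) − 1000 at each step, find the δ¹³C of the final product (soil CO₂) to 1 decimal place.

step 1: δ = (-11.00 + 1000)·(-15.5/1000 + 1) − 1000 = -26.33 permil
step 2: δ = (-26.33 + 1000)·(-23.4/1000 + 1) − 1000 = -49.11 permil
step 3: δ = (-49.11 + 1000)·(-6.5/1000 + 1) − 1000 = -55.29 permil

-55.3 permil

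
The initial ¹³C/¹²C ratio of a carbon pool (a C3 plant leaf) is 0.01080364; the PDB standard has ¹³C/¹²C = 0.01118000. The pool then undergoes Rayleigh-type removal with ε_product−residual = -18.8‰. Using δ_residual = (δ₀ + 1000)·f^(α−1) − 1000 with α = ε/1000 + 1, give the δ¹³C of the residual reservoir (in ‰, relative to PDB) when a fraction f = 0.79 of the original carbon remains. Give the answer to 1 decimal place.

-29.4‰

δ₀ = (0.01080364/0.01118000 − 1)×1000 = (0.966336 − 1)×1000 = -33.664‰
α − 1 = ε/1000 = -0.0188
f^(α−1) = 0.79^(-0.0188) = 1.004441
δ_res = (-33.664 + 1000) × 1.004441 − 1000 = 970.628 − 1000 = -29.37‰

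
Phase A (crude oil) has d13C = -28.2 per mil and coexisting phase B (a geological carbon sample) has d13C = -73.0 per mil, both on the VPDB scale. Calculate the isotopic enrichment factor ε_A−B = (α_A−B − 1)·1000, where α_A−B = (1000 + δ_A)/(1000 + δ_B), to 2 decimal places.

α_A−B = (1000 + -28.2) / (1000 + -73.0) = 971.8 / 927.0 = 1.048328
ε_A−B = (1.048328 − 1) × 1000 = 48.328 per mil
(The approximation ε ≈ δ_A − δ_B would give 44.8 per mil.)

48.33 per mil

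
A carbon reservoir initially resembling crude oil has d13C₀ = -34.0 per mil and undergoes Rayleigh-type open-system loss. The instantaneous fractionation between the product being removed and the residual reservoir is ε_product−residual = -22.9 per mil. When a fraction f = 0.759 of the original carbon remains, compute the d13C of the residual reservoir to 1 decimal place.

-27.9 per mil

Rayleigh residual: δ_res = (δ₀ + 1000)·f^(α−1) − 1000
α = ε/1000 + 1 = 0.97710, so α − 1 = -0.02290
f^(α−1) = 0.759^(-0.02290) = 1.006335
δ_res = (-34.0 + 1000) × 1.006335 − 1000 = 972.119 − 1000 = -27.88 per mil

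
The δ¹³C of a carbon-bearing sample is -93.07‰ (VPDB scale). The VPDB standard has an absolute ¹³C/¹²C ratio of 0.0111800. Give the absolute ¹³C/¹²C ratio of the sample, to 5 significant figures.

R_sample = R_standard × (δ¹³C/1000 + 1)
R_sample = 0.0111800 × (-93.07/1000 + 1) = 0.0111800 × 0.906930
R_sample = 0.0101395

0.010139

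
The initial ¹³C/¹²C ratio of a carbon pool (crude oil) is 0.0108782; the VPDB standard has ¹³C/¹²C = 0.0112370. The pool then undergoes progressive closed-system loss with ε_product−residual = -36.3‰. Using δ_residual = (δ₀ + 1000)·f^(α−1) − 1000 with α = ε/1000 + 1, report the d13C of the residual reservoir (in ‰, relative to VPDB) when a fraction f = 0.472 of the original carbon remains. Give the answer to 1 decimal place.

δ₀ = (0.0108782/0.0112370 − 1)×1000 = (0.968070 − 1)×1000 = -31.930‰
α − 1 = ε/1000 = -0.0363
f^(α−1) = 0.472^(-0.0363) = 1.027628
δ_res = (-31.930 + 1000) × 1.027628 − 1000 = 994.816 − 1000 = -5.18‰

-5.2‰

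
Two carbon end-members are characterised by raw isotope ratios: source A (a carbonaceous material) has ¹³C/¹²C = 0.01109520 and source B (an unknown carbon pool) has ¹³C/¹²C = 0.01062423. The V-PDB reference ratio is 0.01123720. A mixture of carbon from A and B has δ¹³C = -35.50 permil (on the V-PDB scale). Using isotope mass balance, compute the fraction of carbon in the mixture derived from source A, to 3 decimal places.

δ_A = (0.01109520/0.01123720 − 1)×1000 = (0.987363 − 1)×1000 = -12.637 permil
δ_B = (0.01062423/0.01123720 − 1)×1000 = (0.945452 − 1)×1000 = -54.548 permil
f_A = (δ_mix − δ_B)/(δ_A − δ_B) = (-35.50 − (-54.548))/(-12.637 − (-54.548))
f_A = 19.048 / 41.912 = 0.4545

0.454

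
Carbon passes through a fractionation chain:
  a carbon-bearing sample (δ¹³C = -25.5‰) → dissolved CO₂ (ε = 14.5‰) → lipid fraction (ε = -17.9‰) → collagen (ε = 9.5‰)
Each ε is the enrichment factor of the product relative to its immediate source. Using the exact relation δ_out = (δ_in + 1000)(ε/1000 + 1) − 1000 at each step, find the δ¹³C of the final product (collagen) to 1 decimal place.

-19.8‰

step 1: δ = (-25.50 + 1000)·(14.5/1000 + 1) − 1000 = -11.37‰
step 2: δ = (-11.37 + 1000)·(-17.9/1000 + 1) − 1000 = -29.07‰
step 3: δ = (-29.07 + 1000)·(9.5/1000 + 1) − 1000 = -19.84‰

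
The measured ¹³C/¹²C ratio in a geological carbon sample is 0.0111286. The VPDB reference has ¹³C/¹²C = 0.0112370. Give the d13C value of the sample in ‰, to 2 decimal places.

d13C = (R_sample / R_standard − 1) × 1000
R_sample / R_standard = 0.0111286 / 0.0112370 = 0.990353
d13C = (0.990353 − 1) × 1000 = -9.647‰

-9.65‰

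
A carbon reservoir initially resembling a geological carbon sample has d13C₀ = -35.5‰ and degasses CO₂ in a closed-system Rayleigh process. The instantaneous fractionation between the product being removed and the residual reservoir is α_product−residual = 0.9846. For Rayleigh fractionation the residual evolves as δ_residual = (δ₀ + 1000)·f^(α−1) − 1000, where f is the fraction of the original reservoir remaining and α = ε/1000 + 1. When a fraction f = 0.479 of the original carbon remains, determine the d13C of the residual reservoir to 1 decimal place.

Rayleigh residual: δ_res = (δ₀ + 1000)·f^(α−1) − 1000
α − 1 = -0.01540
f^(α−1) = 0.479^(-0.01540) = 1.011400
δ_res = (-35.5 + 1000) × 1.011400 − 1000 = 975.495 − 1000 = -24.50‰

-24.5‰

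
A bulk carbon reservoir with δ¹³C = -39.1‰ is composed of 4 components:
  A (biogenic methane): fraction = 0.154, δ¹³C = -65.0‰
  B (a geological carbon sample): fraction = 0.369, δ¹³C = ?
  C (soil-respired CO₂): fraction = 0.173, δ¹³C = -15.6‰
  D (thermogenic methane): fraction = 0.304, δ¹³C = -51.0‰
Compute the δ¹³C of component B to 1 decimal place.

-29.5‰

Isotope mass balance: δ_bulk = Σ fᵢ·δᵢ.
-39.1 = 0.154×(-65.0) + 0.369×δ_B + 0.173×(-15.6) + 0.304×(-51.0)
0.369·δ_B = -39.1 − (-28.213) = -10.887
δ_B = -10.887 / 0.369 = -29.50‰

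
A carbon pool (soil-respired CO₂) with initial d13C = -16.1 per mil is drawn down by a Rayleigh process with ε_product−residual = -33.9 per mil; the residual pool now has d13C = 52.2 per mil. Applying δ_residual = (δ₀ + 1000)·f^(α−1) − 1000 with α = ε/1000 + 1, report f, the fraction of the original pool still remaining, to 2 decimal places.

0.14

α − 1 = ε/1000 = -0.0339
(δ_res + 1000)/(δ₀ + 1000) = (52.2 + 1000)/(-16.1 + 1000) = 1052.2/983.9 = 1.069418
f = 1.069418^(1/-0.0339) = exp(ln(1.069418)/-0.0339) = exp(0.06711/-0.0339)
f = exp(-1.9798) = 0.1381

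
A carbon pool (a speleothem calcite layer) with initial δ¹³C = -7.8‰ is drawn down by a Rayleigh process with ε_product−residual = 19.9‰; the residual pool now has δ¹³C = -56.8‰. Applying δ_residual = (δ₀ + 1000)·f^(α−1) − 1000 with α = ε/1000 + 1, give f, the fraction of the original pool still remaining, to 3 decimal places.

0.078

α − 1 = ε/1000 = 0.0199
(δ_res + 1000)/(δ₀ + 1000) = (-56.8 + 1000)/(-7.8 + 1000) = 943.2/992.2 = 0.950615
f = 0.950615^(1/0.0199) = exp(ln(0.950615)/0.0199) = exp(-0.05065/0.0199)
f = exp(-2.5450) = 0.0785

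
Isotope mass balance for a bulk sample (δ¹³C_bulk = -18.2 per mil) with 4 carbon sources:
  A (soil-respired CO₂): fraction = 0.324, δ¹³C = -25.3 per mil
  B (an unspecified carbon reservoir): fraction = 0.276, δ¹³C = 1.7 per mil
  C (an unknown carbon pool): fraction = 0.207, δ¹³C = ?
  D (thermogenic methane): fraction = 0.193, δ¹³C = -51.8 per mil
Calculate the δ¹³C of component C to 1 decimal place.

Isotope mass balance: δ_bulk = Σ fᵢ·δᵢ.
-18.2 = 0.324×(-25.3) + 0.276×(1.7) + 0.207×δ_C + 0.193×(-51.8)
0.207·δ_C = -18.2 − (-17.725) = -0.475
δ_C = -0.475 / 0.207 = -2.29 per mil

-2.3 per mil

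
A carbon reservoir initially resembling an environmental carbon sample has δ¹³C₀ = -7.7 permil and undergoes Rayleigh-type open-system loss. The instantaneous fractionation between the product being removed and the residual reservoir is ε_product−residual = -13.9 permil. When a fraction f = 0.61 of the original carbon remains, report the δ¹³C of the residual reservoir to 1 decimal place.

Rayleigh residual: δ_res = (δ₀ + 1000)·f^(α−1) − 1000
α = ε/1000 + 1 = 0.98610, so α − 1 = -0.01390
f^(α−1) = 0.61^(-0.01390) = 1.006894
δ_res = (-7.7 + 1000) × 1.006894 − 1000 = 999.141 − 1000 = -0.86 permil

-0.9 permil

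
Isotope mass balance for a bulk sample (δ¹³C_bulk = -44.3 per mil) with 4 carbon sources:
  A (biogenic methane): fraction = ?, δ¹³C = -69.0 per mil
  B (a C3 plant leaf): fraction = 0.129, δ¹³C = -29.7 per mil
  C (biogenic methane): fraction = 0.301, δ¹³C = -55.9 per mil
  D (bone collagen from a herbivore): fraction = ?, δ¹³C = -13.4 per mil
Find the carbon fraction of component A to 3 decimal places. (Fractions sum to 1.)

0.288

Let f_A and f_D be the unknown fractions; fractions sum to 1 so f_A + f_D = 0.570.
Mass balance: Σ fᵢ·δᵢ = δ_bulk ⇒ f_A·(-69.0) + f_D·(-13.4) = -44.3 − (-20.657) = -23.643
Substitute f_D = 0.570 − f_A:
f_A·(-69.0 − -13.4) = -23.643 − 0.570×(-13.4) = -16.005
f_A = -16.005 / -55.6 = 0.2879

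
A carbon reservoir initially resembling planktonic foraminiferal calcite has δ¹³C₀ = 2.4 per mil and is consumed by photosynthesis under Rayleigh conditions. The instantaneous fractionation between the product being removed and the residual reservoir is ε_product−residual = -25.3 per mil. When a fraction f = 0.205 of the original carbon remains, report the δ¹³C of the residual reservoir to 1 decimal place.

43.4 per mil

Rayleigh residual: δ_res = (δ₀ + 1000)·f^(α−1) − 1000
α = ε/1000 + 1 = 0.97470, so α − 1 = -0.02530
f^(α−1) = 0.205^(-0.02530) = 1.040909
δ_res = (2.4 + 1000) × 1.040909 − 1000 = 1043.407 − 1000 = 43.41 per mil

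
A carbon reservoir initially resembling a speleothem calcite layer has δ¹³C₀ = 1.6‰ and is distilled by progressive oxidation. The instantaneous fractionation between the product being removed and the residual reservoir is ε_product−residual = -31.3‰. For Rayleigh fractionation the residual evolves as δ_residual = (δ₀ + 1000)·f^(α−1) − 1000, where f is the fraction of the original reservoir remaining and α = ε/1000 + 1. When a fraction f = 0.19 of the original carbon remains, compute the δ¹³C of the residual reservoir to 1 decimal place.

Rayleigh residual: δ_res = (δ₀ + 1000)·f^(α−1) − 1000
α = ε/1000 + 1 = 0.96870, so α − 1 = -0.03130
f^(α−1) = 0.19^(-0.03130) = 1.053356
δ_res = (1.6 + 1000) × 1.053356 − 1000 = 1055.041 − 1000 = 55.04‰

55.0‰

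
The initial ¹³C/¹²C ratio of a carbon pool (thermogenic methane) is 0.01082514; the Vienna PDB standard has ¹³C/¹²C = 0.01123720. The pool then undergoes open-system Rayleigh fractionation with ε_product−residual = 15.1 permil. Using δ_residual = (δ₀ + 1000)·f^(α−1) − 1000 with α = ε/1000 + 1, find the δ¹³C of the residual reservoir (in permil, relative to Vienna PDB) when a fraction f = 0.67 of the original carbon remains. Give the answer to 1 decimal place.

δ₀ = (0.01082514/0.01123720 − 1)×1000 = (0.963331 − 1)×1000 = -36.669 permil
α − 1 = ε/1000 = 0.0151
f^(α−1) = 0.67^(0.0151) = 0.993971
δ_res = (-36.669 + 1000) × 0.993971 − 1000 = 957.523 − 1000 = -42.48 permil

-42.5 permil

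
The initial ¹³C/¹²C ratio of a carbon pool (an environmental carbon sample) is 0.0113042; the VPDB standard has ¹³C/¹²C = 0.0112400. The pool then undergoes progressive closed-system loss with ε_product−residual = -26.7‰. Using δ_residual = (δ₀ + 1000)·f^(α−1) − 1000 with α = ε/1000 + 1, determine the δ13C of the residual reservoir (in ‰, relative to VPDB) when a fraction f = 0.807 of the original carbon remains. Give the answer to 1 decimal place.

11.5‰

δ₀ = (0.0113042/0.0112400 − 1)×1000 = (1.005712 − 1)×1000 = 5.712‰
α − 1 = ε/1000 = -0.0267
f^(α−1) = 0.807^(-0.0267) = 1.005742
δ_res = (5.712 + 1000) × 1.005742 − 1000 = 1011.486 − 1000 = 11.49‰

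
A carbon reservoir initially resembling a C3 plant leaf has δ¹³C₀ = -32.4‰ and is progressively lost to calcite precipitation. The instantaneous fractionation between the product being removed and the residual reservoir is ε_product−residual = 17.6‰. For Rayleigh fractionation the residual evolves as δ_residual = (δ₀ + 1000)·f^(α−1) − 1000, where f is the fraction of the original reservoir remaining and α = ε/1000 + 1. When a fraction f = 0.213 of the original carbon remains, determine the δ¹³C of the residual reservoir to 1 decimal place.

-58.4‰

Rayleigh residual: δ_res = (δ₀ + 1000)·f^(α−1) − 1000
α = ε/1000 + 1 = 1.01760, so α − 1 = 0.01760
f^(α−1) = 0.213^(0.01760) = 0.973149
δ_res = (-32.4 + 1000) × 0.973149 − 1000 = 941.619 − 1000 = -58.38‰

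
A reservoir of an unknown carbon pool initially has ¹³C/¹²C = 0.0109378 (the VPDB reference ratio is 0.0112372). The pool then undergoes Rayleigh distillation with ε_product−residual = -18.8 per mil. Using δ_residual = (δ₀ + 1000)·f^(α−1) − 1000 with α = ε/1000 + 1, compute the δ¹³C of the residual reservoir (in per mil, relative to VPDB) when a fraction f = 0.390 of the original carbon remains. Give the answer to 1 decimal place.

δ₀ = (0.0109378/0.0112372 − 1)×1000 = (0.973356 − 1)×1000 = -26.644 per mil
α − 1 = ε/1000 = -0.0188
f^(α−1) = 0.390^(-0.0188) = 1.017860
δ_res = (-26.644 + 1000) × 1.017860 − 1000 = 990.740 − 1000 = -9.26 per mil

-9.3 per mil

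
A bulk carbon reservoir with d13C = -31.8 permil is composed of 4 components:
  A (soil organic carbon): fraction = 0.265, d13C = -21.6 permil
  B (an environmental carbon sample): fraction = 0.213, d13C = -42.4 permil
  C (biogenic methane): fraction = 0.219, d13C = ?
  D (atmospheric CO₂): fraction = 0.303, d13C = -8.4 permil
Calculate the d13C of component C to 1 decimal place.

-66.2 permil

Isotope mass balance: δ_bulk = Σ fᵢ·δᵢ.
-31.8 = 0.265×(-21.6) + 0.213×(-42.4) + 0.219×δ_C + 0.303×(-8.4)
0.219·δ_C = -31.8 − (-17.300) = -14.500
δ_C = -14.500 / 0.219 = -66.21 permil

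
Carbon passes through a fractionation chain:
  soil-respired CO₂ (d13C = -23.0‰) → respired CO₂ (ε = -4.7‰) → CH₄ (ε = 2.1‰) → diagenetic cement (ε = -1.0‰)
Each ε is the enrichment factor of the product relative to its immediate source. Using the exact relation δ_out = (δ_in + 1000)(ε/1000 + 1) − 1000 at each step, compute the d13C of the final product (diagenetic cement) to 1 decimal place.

step 1: δ = (-23.00 + 1000)·(-4.7/1000 + 1) − 1000 = -27.59‰
step 2: δ = (-27.59 + 1000)·(2.1/1000 + 1) − 1000 = -25.55‰
step 3: δ = (-25.55 + 1000)·(-1.0/1000 + 1) − 1000 = -26.52‰

-26.5‰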